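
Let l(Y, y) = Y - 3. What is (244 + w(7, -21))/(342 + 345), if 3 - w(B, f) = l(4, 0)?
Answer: 82/229 ≈ 0.35808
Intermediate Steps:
l(Y, y) = -3 + Y
w(B, f) = 2 (w(B, f) = 3 - (-3 + 4) = 3 - 1*1 = 3 - 1 = 2)
(244 + w(7, -21))/(342 + 345) = (244 + 2)/(342 + 345) = 246/687 = 246*(1/687) = 82/229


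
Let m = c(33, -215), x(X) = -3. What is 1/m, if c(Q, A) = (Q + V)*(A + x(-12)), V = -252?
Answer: 1/47742 ≈ 2.0946e-5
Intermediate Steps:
c(Q, A) = (-252 + Q)*(-3 + A) (c(Q, A) = (Q - 252)*(A - 3) = (-252 + Q)*(-3 + A))
m = 47742 (m = 756 - 252*(-215) - 3*33 - 215*33 = 756 + 54180 - 99 - 7095 = 47742)
1/m = 1/47742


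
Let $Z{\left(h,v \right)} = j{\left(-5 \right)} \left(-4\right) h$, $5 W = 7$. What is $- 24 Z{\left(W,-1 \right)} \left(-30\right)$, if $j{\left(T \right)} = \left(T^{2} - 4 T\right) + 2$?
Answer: $-189504$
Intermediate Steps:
$W = \frac{7}{5}$ ($W = \frac{1}{5} \cdot 7 = \frac{7}{5} \approx 1.4$)
$j{\left(T \right)} = 2 + T^{2} - 4 T$
$Z{\left(h,v \right)} = - 188 h$ ($Z{\left(h,v \right)} = \left(2 + \left(-5\right)^{2} - -20\right) \left(-4\right) h = \left(2 + 25 + 20\right) \left(-4\right) h = 47 \left(-4\right) h = - 188 h$)
$- 24 Z{\left(W,-1 \right)} \left(-30\right) = - 24 \left(\left(-188\right) \frac{7}{5}\right) \left(-30\right) = \left(-24\right) \left(- \frac{1316}{5}\right) \left(-30\right) = \frac{31584}{5} \left(-30\right) = -189504$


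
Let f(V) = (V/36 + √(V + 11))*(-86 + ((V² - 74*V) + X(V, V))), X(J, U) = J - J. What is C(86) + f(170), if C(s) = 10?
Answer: 690035/9 + 16234*√181 ≈ 2.9508e+5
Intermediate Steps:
X(J, U) = 0
f(V) = (√(11 + V) + V/36)*(-86 + V² - 74*V) (f(V) = (V/36 + √(V + 11))*(-86 + ((V² - 74*V) + 0)) = (V*(1/36) + √(11 + V))*(-86 + (V² - 74*V)) = (V/36 + √(11 + V))*(-86 + V² - 74*V) = (√(11 + V) + V/36)*(-86 + V² - 74*V))
C(86) + f(170) = 10 + (-86*√(11 + 170) - 43/18*170 - 37/18*170² + (1/36)*170³ + 170²*√(11 + 170) - 74*170*√(11 + 170)) = 10 + (-86*√181 - 3655/9 - 37/18*28900 + (1/36)*4913000 + 28900*√181 - 74*170*√181) = 10 + (-86*√181 - 3655/9 - 534650/9 + 1228250/9 + 28900*√181 - 12580*√181) = 10 + (689945/9 + 16234*√181) = 690035/9 + 16234*√181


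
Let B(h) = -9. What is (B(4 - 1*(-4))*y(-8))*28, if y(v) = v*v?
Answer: -16128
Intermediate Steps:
y(v) = v**2
(B(4 - 1*(-4))*y(-8))*28 = -9*(-8)**2*28 = -9*64*28 = -576*28 = -16128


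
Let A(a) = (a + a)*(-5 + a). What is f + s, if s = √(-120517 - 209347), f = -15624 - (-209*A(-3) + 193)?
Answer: -5785 + 2*I*√82466 ≈ -5785.0 + 574.34*I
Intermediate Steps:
A(a) = 2*a*(-5 + a) (A(a) = (2*a)*(-5 + a) = 2*a*(-5 + a))
f = -5785 (f = -15624 - (-418*(-3)*(-5 - 3) + 193) = -15624 - (-418*(-3)*(-8) + 193) = -15624 - (-209*48 + 193) = -15624 - (-10032 + 193) = -15624 - 1*(-9839) = -15624 + 9839 = -5785)
s = 2*I*√82466 (s = √(-329864) = 2*I*√82466 ≈ 574.34*I)
f + s = -5785 + 2*I*√82466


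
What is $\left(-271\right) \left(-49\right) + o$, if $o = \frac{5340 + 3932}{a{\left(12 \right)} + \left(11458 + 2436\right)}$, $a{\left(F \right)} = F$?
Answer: $\frac{92333523}{6953} \approx 13280.0$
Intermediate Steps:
$o = \frac{4636}{6953}$ ($o = \frac{5340 + 3932}{12 + \left(11458 + 2436\right)} = \frac{9272}{12 + 13894} = \frac{9272}{13906} = 9272 \cdot \frac{1}{13906} = \frac{4636}{6953} \approx 0.66676$)
$\left(-271\right) \left(-49\right) + o = \left(-271\right) \left(-49\right) + \frac{4636}{6953} = 13279 + \frac{4636}{6953} = \frac{92333523}{6953}$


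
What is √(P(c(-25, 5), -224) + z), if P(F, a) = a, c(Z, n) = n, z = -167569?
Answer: I*√167793 ≈ 409.63*I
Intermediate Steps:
√(P(c(-25, 5), -224) + z) = √(-224 - 167569) = √(-167793) = I*√167793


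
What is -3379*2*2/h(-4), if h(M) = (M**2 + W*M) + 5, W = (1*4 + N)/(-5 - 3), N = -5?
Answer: -27032/41 ≈ -659.32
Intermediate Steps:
W = 1/8 (W = (1*4 - 5)/(-5 - 3) = (4 - 5)/(-8) = -1*(-1/8) = 1/8 ≈ 0.12500)
h(M) = 5 + M**2 + M/8 (h(M) = (M**2 + M/8) + 5 = 5 + M**2 + M/8)
-3379*2*2/h(-4) = -3379*2*2/(5 + (-4)**2 + (1/8)*(-4)) = -13516/(5 + 16 - 1/2) = -13516/41/2 = -13516*2/41 = -3379*8/41 = -27032/41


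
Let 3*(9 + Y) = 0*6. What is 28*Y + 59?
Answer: -193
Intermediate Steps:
Y = -9 (Y = -9 + (0*6)/3 = -9 + (⅓)*0 = -9 + 0 = -9)
28*Y + 59 = 28*(-9) + 59 = -252 + 59 = -193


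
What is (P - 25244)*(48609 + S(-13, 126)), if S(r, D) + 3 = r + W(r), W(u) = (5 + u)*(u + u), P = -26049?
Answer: -2503149693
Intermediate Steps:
W(u) = 2*u*(5 + u) (W(u) = (5 + u)*(2*u) = 2*u*(5 + u))
S(r, D) = -3 + r + 2*r*(5 + r) (S(r, D) = -3 + (r + 2*r*(5 + r)) = -3 + r + 2*r*(5 + r))
(P - 25244)*(48609 + S(-13, 126)) = (-26049 - 25244)*(48609 + (-3 - 13 + 2*(-13)*(5 - 13))) = -51293*(48609 + (-3 - 13 + 2*(-13)*(-8))) = -51293*(48609 + (-3 - 13 + 208)) = -51293*(48609 + 192) = -51293*48801 = -2503149693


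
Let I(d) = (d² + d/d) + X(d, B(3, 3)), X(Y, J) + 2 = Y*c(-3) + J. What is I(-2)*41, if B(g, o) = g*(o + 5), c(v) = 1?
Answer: 1025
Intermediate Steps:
B(g, o) = g*(5 + o)
X(Y, J) = -2 + J + Y (X(Y, J) = -2 + (Y*1 + J) = -2 + (Y + J) = -2 + (J + Y) = -2 + J + Y)
I(d) = 23 + d + d² (I(d) = (d² + d/d) + (-2 + 3*(5 + 3) + d) = (d² + 1) + (-2 + 3*8 + d) = (1 + d²) + (-2 + 24 + d) = (1 + d²) + (22 + d) = 23 + d + d²)
I(-2)*41 = (23 - 2 + (-2)²)*41 = (23 - 2 + 4)*41 = 25*41 = 1025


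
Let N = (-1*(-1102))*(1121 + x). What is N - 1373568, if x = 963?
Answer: 923000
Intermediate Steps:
N = 2296568 (N = (-1*(-1102))*(1121 + 963) = 1102*2084 = 2296568)
N - 1373568 = 2296568 - 1373568 = 923000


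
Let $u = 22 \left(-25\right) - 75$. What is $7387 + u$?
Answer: $6762$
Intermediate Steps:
$u = -625$ ($u = -550 - 75 = -625$)
$7387 + u = 7387 - 625 = 6762$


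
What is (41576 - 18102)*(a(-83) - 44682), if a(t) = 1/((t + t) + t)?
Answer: -261167475206/249 ≈ -1.0489e+9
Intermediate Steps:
a(t) = 1/(3*t) (a(t) = 1/(2*t + t) = 1/(3*t))
(41576 - 18102)*(a(-83) - 44682) = (41576 - 18102)*((⅓)/(-83) - 44682) = 23474*((⅓)*(-1/83) - 44682) = 23474*(-1/249 - 44682) = 23474*(-11125819/249) = -261167475206/249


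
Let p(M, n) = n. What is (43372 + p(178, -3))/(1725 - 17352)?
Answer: -43369/15627 ≈ -2.7753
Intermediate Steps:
(43372 + p(178, -3))/(1725 - 17352) = (43372 - 3)/(1725 - 17352) = 43369/(-15627) = 43369*(-1/15627) = -43369/15627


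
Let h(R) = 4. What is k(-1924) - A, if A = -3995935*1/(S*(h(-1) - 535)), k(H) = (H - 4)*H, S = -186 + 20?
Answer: 326979114847/88146 ≈ 3.7095e+6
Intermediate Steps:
S = -166
k(H) = H*(-4 + H) (k(H) = (-4 + H)*H = H*(-4 + H))
A = -3995935/88146 (A = -3995935*(-1/(166*(4 - 535))) = -3995935/((-166*(-531))) = -3995935/88146 ≈ -45.333)
k(-1924) - A = -1924*(-4 - 1924) - 1*(-3995935/88146) = -1924*(-1928) + 3995935/88146 = 3709472 + 3995935/88146 = 326979114847/88146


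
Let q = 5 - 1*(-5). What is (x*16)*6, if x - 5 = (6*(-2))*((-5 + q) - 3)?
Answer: -1824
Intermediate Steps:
q = 10 (q = 5 + 5 = 10)
x = -19 (x = 5 + (6*(-2))*((-5 + 10) - 3) = 5 - 12*(5 - 3) = 5 - 12*2 = 5 - 24 = -19)
(x*16)*6 = -19*16*6 = -304*6 = -1824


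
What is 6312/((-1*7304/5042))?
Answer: -3978138/913 ≈ -4357.2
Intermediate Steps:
6312/((-1*7304/5042)) = 6312/((-7304*1/5042)) = 6312/(-3652/2521) = 6312*(-2521/3652) = -3978138/913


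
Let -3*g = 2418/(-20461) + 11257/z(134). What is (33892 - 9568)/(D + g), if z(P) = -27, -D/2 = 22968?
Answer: -40313162484/75901221413 ≈ -0.53113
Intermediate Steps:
D = -45936 (D = -2*22968 = -45936)
g = 230394763/1657341 (g = -(2418/(-20461) + 11257/(-27))/3 = -(2418*(-1/20461) + 11257*(-1/27))/3 = -(-2418/20461 - 11257/27)/3 = -⅓*(-230394763/552447) = 230394763/1657341 ≈ 139.01)
(33892 - 9568)/(D + g) = (33892 - 9568)/(-45936 + 230394763/1657341) = 24324/(-75901221413/1657341) = 24324*(-1657341/75901221413) = -40313162484/75901221413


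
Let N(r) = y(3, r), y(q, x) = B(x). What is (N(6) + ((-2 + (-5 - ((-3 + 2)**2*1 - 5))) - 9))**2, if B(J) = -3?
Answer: 225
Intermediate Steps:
y(q, x) = -3
N(r) = -3
(N(6) + ((-2 + (-5 - ((-3 + 2)**2*1 - 5))) - 9))**2 = (-3 + ((-2 + (-5 - ((-3 + 2)**2*1 - 5))) - 9))**2 = (-3 + ((-2 + (-5 - ((-1)**2*1 - 5))) - 9))**2 = (-3 + ((-2 + (-5 - (1*1 - 5))) - 9))**2 = (-3 + ((-2 + (-5 - (1 - 5))) - 9))**2 = (-3 + ((-2 + (-5 - 1*(-4))) - 9))**2 = (-3 + ((-2 + (-5 + 4)) - 9))**2 = (-3 + ((-2 - 1) - 9))**2 = (-3 + (-3 - 9))**2 = (-3 - 12)**2 = (-15)**2 = 225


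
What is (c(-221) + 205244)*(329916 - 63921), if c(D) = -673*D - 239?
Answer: 94092539310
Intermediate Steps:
c(D) = -239 - 673*D
(c(-221) + 205244)*(329916 - 63921) = ((-239 - 673*(-221)) + 205244)*(329916 - 63921) = ((-239 + 148733) + 205244)*265995 = (148494 + 205244)*265995 = 353738*265995 = 94092539310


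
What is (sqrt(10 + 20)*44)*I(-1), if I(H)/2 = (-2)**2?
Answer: 352*sqrt(30) ≈ 1928.0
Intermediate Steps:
I(H) = 8 (I(H) = 2*(-2)**2 = 2*4 = 8)
(sqrt(10 + 20)*44)*I(-1) = (sqrt(10 + 20)*44)*8 = (sqrt(30)*44)*8 = (44*sqrt(30))*8 = 352*sqrt(30)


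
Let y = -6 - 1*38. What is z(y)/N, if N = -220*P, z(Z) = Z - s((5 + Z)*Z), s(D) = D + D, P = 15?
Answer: 79/75 ≈ 1.0533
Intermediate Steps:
s(D) = 2*D
y = -44 (y = -6 - 38 = -44)
z(Z) = Z - 2*Z*(5 + Z) (z(Z) = Z - 2*(5 + Z)*Z = Z - 2*Z*(5 + Z))
N = -3300 (N = -220*15 = -3300)
z(y)/N = -44*(-9 - 2*(-44))/(-3300) = -44*(-9 + 88)*(-1/3300) = -44*79*(-1/3300) = -3476*(-1/3300) = 79/75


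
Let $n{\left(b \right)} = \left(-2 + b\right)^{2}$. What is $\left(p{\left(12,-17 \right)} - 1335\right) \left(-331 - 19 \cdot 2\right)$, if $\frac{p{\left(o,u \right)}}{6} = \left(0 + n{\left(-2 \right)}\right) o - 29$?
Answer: $131733$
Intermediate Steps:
$p{\left(o,u \right)} = -174 + 96 o$ ($p{\left(o,u \right)} = 6 \left(\left(0 + \left(-2 - 2\right)^{2}\right) o - 29\right) = 6 \left(\left(0 + \left(-4\right)^{2}\right) o - 29\right) = 6 \left(\left(0 + 16\right) o - 29\right) = 6 \left(16 o - 29\right) = 6 \left(-29 + 16 o\right) = -174 + 96 o$)
$\left(p{\left(12,-17 \right)} - 1335\right) \left(-331 - 19 \cdot 2\right) = \left(\left(-174 + 96 \cdot 12\right) - 1335\right) \left(-331 - 19 \cdot 2\right) = \left(\left(-174 + 1152\right) - 1335\right) \left(-331 - 38\right) = \left(978 - 1335\right) \left(-331 - 38\right) = \left(-357\right) \left(-369\right) = 131733$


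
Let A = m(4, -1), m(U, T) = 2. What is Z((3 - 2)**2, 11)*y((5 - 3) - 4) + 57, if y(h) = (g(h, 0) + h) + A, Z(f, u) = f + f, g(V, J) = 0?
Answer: 57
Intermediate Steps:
A = 2
Z(f, u) = 2*f
y(h) = 2 + h (y(h) = (0 + h) + 2 = h + 2 = 2 + h)
Z((3 - 2)**2, 11)*y((5 - 3) - 4) + 57 = (2*(3 - 2)**2)*(2 + ((5 - 3) - 4)) + 57 = (2*1**2)*(2 + (2 - 4)) + 57 = (2*1)*(2 - 2) + 57 = 2*0 + 57 = 0 + 57 = 57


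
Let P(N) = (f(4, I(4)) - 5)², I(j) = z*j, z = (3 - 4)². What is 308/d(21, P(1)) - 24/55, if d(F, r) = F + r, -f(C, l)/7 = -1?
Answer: 3268/275 ≈ 11.884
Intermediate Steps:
z = 1 (z = (-1)² = 1)
I(j) = j (I(j) = 1*j = j)
f(C, l) = 7 (f(C, l) = -7*(-1) = 7)
P(N) = 4 (P(N) = (7 - 5)² = 2² = 4)
308/d(21, P(1)) - 24/55 = 308/(21 + 4) - 24/55 = 308/25 - 24*1/55 = 308*(1/25) - 24/55 = 308/25 - 24/55 = 3268/275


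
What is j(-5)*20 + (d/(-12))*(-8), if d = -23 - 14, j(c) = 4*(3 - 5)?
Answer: -554/3 ≈ -184.67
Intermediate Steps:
j(c) = -8 (j(c) = 4*(-2) = -8)
d = -37
j(-5)*20 + (d/(-12))*(-8) = -8*20 - 37/(-12)*(-8) = -160 - 37*(-1/12)*(-8) = -160 + (37/12)*(-8) = -160 - 74/3 = -554/3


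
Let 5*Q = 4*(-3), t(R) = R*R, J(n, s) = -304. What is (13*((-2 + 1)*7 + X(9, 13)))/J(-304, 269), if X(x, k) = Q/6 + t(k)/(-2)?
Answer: 11947/3040 ≈ 3.9299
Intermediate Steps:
t(R) = R²
Q = -12/5 (Q = (4*(-3))/5 = (⅕)*(-12) = -12/5 ≈ -2.4000)
X(x, k) = -⅖ - k²/2 (X(x, k) = -12/5/6 + k²/(-2) = -12/5*⅙ + k²*(-½) = -⅖ - k²/2)
(13*((-2 + 1)*7 + X(9, 13)))/J(-304, 269) = (13*((-2 + 1)*7 + (-⅖ - ½*13²)))/(-304) = (13*(-1*7 + (-⅖ - ½*169)))*(-1/304) = (13*(-7 + (-⅖ - 169/2)))*(-1/304) = (13*(-7 - 849/10))*(-1/304) = (13*(-919/10))*(-1/304) = -11947/10*(-1/304) = 11947/3040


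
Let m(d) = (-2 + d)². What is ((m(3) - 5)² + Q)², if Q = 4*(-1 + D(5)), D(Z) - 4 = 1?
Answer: 1024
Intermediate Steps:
D(Z) = 5 (D(Z) = 4 + 1 = 5)
Q = 16 (Q = 4*(-1 + 5) = 4*4 = 16)
((m(3) - 5)² + Q)² = (((-2 + 3)² - 5)² + 16)² = ((1² - 5)² + 16)² = ((1 - 5)² + 16)² = ((-4)² + 16)² = (16 + 16)² = 32² = 1024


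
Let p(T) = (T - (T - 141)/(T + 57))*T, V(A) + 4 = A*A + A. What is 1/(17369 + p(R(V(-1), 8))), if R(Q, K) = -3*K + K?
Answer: 41/720113 ≈ 5.6936e-5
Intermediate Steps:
V(A) = -4 + A + A**2 (V(A) = -4 + (A*A + A) = -4 + (A**2 + A) = -4 + (A + A**2) = -4 + A + A**2)
R(Q, K) = -2*K
p(T) = T*(T - (-141 + T)/(57 + T)) (p(T) = (T - (-141 + T)/(57 + T))*T = T*(T - (-141 + T)/(57 + T)))
1/(17369 + p(R(V(-1), 8))) = 1/(17369 + (-2*8)*(141 + (-2*8)**2 + 56*(-2*8))/(57 - 2*8)) = 1/(17369 - 16*(141 + (-16)**2 + 56*(-16))/(57 - 16)) = 1/(17369 - 16*(141 + 256 - 896)/41) = 1/(17369 - 16*1/41*(-499)) = 1/(17369 + 7984/41) = 1/(720113/41) = 41/720113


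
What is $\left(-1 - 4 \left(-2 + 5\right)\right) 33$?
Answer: $-429$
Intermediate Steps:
$\left(-1 - 4 \left(-2 + 5\right)\right) 33 = \left(-1 - 12\right) 33 = \left(-13\right) 33 = -429$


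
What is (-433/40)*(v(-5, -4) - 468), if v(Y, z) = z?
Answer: 25547/5 ≈ 5109.4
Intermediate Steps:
(-433/40)*(v(-5, -4) - 468) = (-433/40)*(-4 - 468) = -433*1/40*(-472) = -433/40*(-472) = 25547/5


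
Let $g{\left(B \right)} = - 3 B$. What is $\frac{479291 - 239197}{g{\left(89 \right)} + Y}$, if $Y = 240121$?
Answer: $\frac{120047}{119927} \approx 1.001$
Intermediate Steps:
$\frac{479291 - 239197}{g{\left(89 \right)} + Y} = \frac{479291 - 239197}{\left(-3\right) 89 + 240121} = \frac{240094}{-267 + 240121} = \frac{240094}{239854} = 240094 \cdot \frac{1}{239854} = \frac{120047}{119927}$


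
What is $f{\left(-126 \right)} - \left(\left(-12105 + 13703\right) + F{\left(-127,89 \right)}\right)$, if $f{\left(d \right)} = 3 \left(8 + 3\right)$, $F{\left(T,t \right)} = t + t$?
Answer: $-1743$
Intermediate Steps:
$F{\left(T,t \right)} = 2 t$
$f{\left(d \right)} = 33$ ($f{\left(d \right)} = 3 \cdot 11 = 33$)
$f{\left(-126 \right)} - \left(\left(-12105 + 13703\right) + F{\left(-127,89 \right)}\right) = 33 - \left(\left(-12105 + 13703\right) + 2 \cdot 89\right) = 33 - \left(1598 + 178\right) = 33 - 1776 = -1743$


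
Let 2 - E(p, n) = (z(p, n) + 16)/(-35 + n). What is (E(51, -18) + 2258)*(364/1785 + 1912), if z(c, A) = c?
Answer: 19479611788/4505 ≈ 4.3240e+6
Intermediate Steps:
E(p, n) = 2 - (16 + p)/(-35 + n) (E(p, n) = 2 - (p + 16)/(-35 + n) = 2 - (16 + p)/(-35 + n))
(E(51, -18) + 2258)*(364/1785 + 1912) = ((-86 - 1*51 + 2*(-18))/(-35 - 18) + 2258)*(364/1785 + 1912) = ((-86 - 51 - 36)/(-53) + 2258)*(364*(1/1785) + 1912) = (-1/53*(-173) + 2258)*(52/255 + 1912) = (173/53 + 2258)*(487612/255) = (119847/53)*(487612/255) = 19479611788/4505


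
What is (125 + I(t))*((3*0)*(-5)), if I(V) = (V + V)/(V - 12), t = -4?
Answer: 0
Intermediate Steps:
I(V) = 2*V/(-12 + V) (I(V) = (2*V)/(-12 + V) = 2*V/(-12 + V))
(125 + I(t))*((3*0)*(-5)) = (125 + 2*(-4)/(-12 - 4))*((3*0)*(-5)) = (125 + 2*(-4)/(-16))*(0*(-5)) = (125 + 2*(-4)*(-1/16))*0 = (125 + ½)*0 = (251/2)*0 = 0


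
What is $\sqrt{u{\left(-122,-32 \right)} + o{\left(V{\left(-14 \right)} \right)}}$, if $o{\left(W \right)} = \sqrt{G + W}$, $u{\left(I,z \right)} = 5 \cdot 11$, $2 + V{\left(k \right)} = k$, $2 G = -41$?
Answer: $\frac{\sqrt{220 + 2 i \sqrt{146}}}{2} \approx 7.4273 + 0.40671 i$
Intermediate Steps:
$G = - \frac{41}{2}$ ($G = \frac{1}{2} \left(-41\right) = - \frac{41}{2} \approx -20.5$)
$V{\left(k \right)} = -2 + k$
$u{\left(I,z \right)} = 55$
$o{\left(W \right)} = \sqrt{- \frac{41}{2} + W}$
$\sqrt{u{\left(-122,-32 \right)} + o{\left(V{\left(-14 \right)} \right)}} = \sqrt{55 + \frac{\sqrt{-82 + 4 \left(-2 - 14\right)}}{2}} = \sqrt{55 + \frac{\sqrt{-82 + 4 \left(-16\right)}}{2}} = \sqrt{55 + \frac{\sqrt{-82 - 64}}{2}} = \sqrt{55 + \frac{\sqrt{-146}}{2}} = \sqrt{55 + \frac{i \sqrt{146}}{2}}$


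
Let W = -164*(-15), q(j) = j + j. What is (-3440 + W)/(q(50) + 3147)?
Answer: -980/3247 ≈ -0.30182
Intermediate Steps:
q(j) = 2*j
W = 2460
(-3440 + W)/(q(50) + 3147) = (-3440 + 2460)/(2*50 + 3147) = -980/(100 + 3147) = -980/3247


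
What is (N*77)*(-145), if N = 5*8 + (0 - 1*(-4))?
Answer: -491260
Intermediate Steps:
N = 44 (N = 40 + (0 + 4) = 40 + 4 = 44)
(N*77)*(-145) = (44*77)*(-145) = 3388*(-145) = -491260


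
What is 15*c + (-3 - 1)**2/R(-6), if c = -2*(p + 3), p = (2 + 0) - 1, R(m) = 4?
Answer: -116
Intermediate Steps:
p = 1 (p = 2 - 1 = 1)
c = -8 (c = -2*(1 + 3) = -2*4 = -8)
15*c + (-3 - 1)**2/R(-6) = 15*(-8) + (-3 - 1)**2/4 = -120 + (-4)**2*(1/4) = -120 + 16*(1/4) = -120 + 4 = -116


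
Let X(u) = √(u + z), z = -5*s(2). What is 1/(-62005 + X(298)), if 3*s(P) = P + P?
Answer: -186015/11533859201 - √2622/11533859201 ≈ -1.6132e-5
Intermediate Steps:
s(P) = 2*P/3 (s(P) = (P + P)/3 = (2*P)/3 = 2*P/3)
z = -20/3 (z = -10*2/3 = -5*4/3 = -20/3 ≈ -6.6667)
X(u) = √(-20/3 + u) (X(u) = √(u - 20/3) = √(-20/3 + u))
1/(-62005 + X(298)) = 1/(-62005 + √(-60 + 9*298)/3) = 1/(-62005 + √(-60 + 2682)/3) = 1/(-62005 + √2622/3)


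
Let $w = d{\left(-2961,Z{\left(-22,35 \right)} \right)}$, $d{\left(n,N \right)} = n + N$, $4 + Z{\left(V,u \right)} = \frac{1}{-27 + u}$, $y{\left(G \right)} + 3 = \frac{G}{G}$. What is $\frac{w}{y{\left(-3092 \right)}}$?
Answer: $\frac{23719}{16} \approx 1482.4$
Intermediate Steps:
$y{\left(G \right)} = -2$ ($y{\left(G \right)} = -3 + \frac{G}{G} = -3 + 1 = -2$)
$Z{\left(V,u \right)} = -4 + \frac{1}{-27 + u}$
$d{\left(n,N \right)} = N + n$
$w = - \frac{23719}{8}$ ($w = \frac{109 - 140}{-27 + 35} - 2961 = \frac{109 - 140}{8} - 2961 = \frac{1}{8} \left(-31\right) - 2961 = - \frac{31}{8} - 2961 = - \frac{23719}{8} \approx -2964.9$)
$\frac{w}{y{\left(-3092 \right)}} = - \frac{23719}{8 \left(-2\right)} = \left(- \frac{23719}{8}\right) \left(- \frac{1}{2}\right) = \frac{23719}{16}$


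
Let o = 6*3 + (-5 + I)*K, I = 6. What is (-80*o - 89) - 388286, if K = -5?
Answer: -389415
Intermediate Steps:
o = 13 (o = 6*3 + (-5 + 6)*(-5) = 18 + 1*(-5) = 18 - 5 = 13)
(-80*o - 89) - 388286 = (-80*13 - 89) - 388286 = (-1040 - 89) - 388286 = -1129 - 388286 = -389415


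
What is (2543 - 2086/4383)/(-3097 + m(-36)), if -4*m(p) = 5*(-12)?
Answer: -11143883/13508406 ≈ -0.82496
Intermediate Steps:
m(p) = 15 (m(p) = -5*(-12)/4 = -¼*(-60) = 15)
(2543 - 2086/4383)/(-3097 + m(-36)) = (2543 - 2086/4383)/(-3097 + 15) = (2543 - 2086*1/4383)/(-3082) = (2543 - 2086/4383)*(-1/3082) = (11143883/4383)*(-1/3082) = -11143883/13508406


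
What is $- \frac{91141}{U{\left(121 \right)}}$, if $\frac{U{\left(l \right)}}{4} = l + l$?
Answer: $- \frac{91141}{968} \approx -94.154$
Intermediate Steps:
$U{\left(l \right)} = 8 l$ ($U{\left(l \right)} = 4 \left(l + l\right) = 4 \cdot 2 l = 8 l$)
$- \frac{91141}{U{\left(121 \right)}} = - \frac{91141}{8 \cdot 121} = - \frac{91141}{968}$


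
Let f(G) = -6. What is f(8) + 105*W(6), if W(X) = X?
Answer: 624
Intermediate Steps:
f(8) + 105*W(6) = -6 + 105*6 = -6 + 630 = 624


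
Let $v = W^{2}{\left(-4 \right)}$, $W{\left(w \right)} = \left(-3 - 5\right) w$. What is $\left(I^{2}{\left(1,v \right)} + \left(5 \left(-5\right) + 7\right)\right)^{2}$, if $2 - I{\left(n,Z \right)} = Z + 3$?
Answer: $1103775068449$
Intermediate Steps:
$W{\left(w \right)} = - 8 w$
$v = 1024$ ($v = \left(\left(-8\right) \left(-4\right)\right)^{2} = 32^{2} = 1024$)
$I{\left(n,Z \right)} = -1 - Z$ ($I{\left(n,Z \right)} = 2 - \left(Z + 3\right) = 2 - \left(3 + Z\right) = -1 - Z$)
$\left(I^{2}{\left(1,v \right)} + \left(5 \left(-5\right) + 7\right)\right)^{2} = \left(\left(-1 - 1024\right)^{2} + \left(5 \left(-5\right) + 7\right)\right)^{2} = \left(\left(-1 - 1024\right)^{2} + \left(-25 + 7\right)\right)^{2} = \left(\left(-1025\right)^{2} - 18\right)^{2} = \left(1050625 - 18\right)^{2} = 1050607^{2} = 1103775068449$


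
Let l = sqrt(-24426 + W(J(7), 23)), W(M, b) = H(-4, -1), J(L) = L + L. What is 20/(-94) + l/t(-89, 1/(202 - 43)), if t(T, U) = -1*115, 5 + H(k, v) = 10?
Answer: -10/47 - I*sqrt(24421)/115 ≈ -0.21277 - 1.3589*I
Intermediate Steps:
J(L) = 2*L
H(k, v) = 5 (H(k, v) = -5 + 10 = 5)
t(T, U) = -115
W(M, b) = 5
l = I*sqrt(24421) (l = sqrt(-24426 + 5) = sqrt(-24421) = I*sqrt(24421) ≈ 156.27*I)
20/(-94) + l/t(-89, 1/(202 - 43)) = 20/(-94) + (I*sqrt(24421))/(-115) = 20*(-1/94) + (I*sqrt(24421))*(-1/115) = -10/47 - I*sqrt(24421)/115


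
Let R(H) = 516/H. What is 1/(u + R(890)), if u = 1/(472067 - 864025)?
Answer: 174421310/101124719 ≈ 1.7248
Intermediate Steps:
u = -1/391958 (u = 1/(-391958) = -1/391958 ≈ -2.5513e-6)
1/(u + R(890)) = 1/(-1/391958 + 516/890) = 1/(-1/391958 + 516*(1/890)) = 1/(-1/391958 + 258/445) = 1/(101124719/174421310) = 174421310/101124719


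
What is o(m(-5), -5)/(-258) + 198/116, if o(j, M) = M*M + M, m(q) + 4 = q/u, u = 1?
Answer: 12191/7482 ≈ 1.6294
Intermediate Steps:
m(q) = -4 + q (m(q) = -4 + q/1 = -4 + q*1 = -4 + q)
o(j, M) = M + M² (o(j, M) = M² + M = M + M²)
o(m(-5), -5)/(-258) + 198/116 = -5*(1 - 5)/(-258) + 198/116 = -5*(-4)*(-1/258) + 198*(1/116) = 20*(-1/258) + 99/58 = -10/129 + 99/58 = 12191/7482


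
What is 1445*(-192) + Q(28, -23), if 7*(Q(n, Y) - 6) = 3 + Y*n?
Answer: -1942679/7 ≈ -2.7753e+5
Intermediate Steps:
Q(n, Y) = 45/7 + Y*n/7 (Q(n, Y) = 6 + (3 + Y*n)/7 = 6 + (3/7 + Y*n/7) = 45/7 + Y*n/7)
1445*(-192) + Q(28, -23) = 1445*(-192) + (45/7 + (⅐)*(-23)*28) = -277440 + (45/7 - 92) = -277440 - 599/7 = -1942679/7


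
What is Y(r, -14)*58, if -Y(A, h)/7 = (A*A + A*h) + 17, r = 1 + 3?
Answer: 9338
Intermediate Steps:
r = 4
Y(A, h) = -119 - 7*A² - 7*A*h (Y(A, h) = -7*((A*A + A*h) + 17) = -7*((A² + A*h) + 17) = -7*(17 + A² + A*h) = -119 - 7*A² - 7*A*h)
Y(r, -14)*58 = (-119 - 7*4² - 7*4*(-14))*58 = (-119 - 7*16 + 392)*58 = (-119 - 112 + 392)*58 = 161*58 = 9338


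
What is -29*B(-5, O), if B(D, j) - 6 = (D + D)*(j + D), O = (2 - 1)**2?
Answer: -1334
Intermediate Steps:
O = 1 (O = 1**2 = 1)
B(D, j) = 6 + 2*D*(D + j) (B(D, j) = 6 + (D + D)*(j + D) = 6 + (2*D)*(D + j) = 6 + 2*D*(D + j))
-29*B(-5, O) = -29*(6 + 2*(-5)**2 + 2*(-5)*1) = -29*(6 + 2*25 - 10) = -29*(6 + 50 - 10) = -29*46 = -1334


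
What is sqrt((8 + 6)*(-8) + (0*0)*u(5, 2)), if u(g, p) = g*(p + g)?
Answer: 4*I*sqrt(7) ≈ 10.583*I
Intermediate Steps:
u(g, p) = g*(g + p)
sqrt((8 + 6)*(-8) + (0*0)*u(5, 2)) = sqrt((8 + 6)*(-8) + (0*0)*(5*(5 + 2))) = sqrt(14*(-8) + 0*(5*7)) = sqrt(-112 + 0*35) = sqrt(-112 + 0) = sqrt(-112) = 4*I*sqrt(7)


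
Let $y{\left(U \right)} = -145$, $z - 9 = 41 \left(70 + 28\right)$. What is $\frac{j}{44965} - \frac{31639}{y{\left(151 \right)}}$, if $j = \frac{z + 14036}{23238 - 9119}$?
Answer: $\frac{27705330452}{126972167} \approx 218.2$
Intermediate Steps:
$z = 4027$ ($z = 9 + 41 \left(70 + 28\right) = 9 + 41 \cdot 98 = 9 + 4018 = 4027$)
$j = \frac{18063}{14119}$ ($j = \frac{4027 + 14036}{23238 - 9119} = \frac{18063}{14119} \approx 1.2793$)
$\frac{j}{44965} - \frac{31639}{y{\left(151 \right)}} = \frac{18063}{14119 \cdot 44965} - \frac{31639}{-145} = \frac{18063}{14119} \cdot \frac{1}{44965} - - \frac{1091}{5} = \frac{18063}{634860835} + \frac{1091}{5} = \frac{27705330452}{126972167}$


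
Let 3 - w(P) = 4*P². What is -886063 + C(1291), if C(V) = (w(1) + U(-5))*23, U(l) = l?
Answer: -886201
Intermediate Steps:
w(P) = 3 - 4*P²
C(V) = -138 (C(V) = ((3 - 4*1²) - 5)*23 = ((3 - 4*1) - 5)*23 = ((3 - 4) - 5)*23 = (-1 - 5)*23 = -6*23 = -138)
-886063 + C(1291) = -886063 - 138 = -886201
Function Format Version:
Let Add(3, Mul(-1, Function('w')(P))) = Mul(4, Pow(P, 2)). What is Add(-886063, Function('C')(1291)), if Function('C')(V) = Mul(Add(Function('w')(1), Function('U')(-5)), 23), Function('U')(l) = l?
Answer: -886201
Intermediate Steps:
Function('w')(P) = Add(3, Mul(-4, Pow(P, 2))) (Function('w')(P) = Add(3, Mul(-1, Mul(4, Pow(P, 2)))) = Add(3, Mul(-4, Pow(P, 2))))
Function('C')(V) = -138 (Function('C')(V) = Mul(Add(Add(3, Mul(-4, Pow(1, 2))), -5), 23) = Mul(Add(Add(3, Mul(-4, 1)), -5), 23) = Mul(Add(Add(3, -4), -5), 23) = Mul(Add(-1, -5), 23) = Mul(-6, 23) = -138)
Add(-886063, Function('C')(1291)) = Add(-886063, -138) = -886201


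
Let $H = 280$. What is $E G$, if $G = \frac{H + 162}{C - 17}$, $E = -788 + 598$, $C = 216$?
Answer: $- \frac{83980}{199} \approx -422.01$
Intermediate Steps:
$E = -190$
$G = \frac{442}{199}$ ($G = \frac{280 + 162}{216 - 17} = \frac{442}{199} \approx 2.2211$)
$E G = \left(-190\right) \frac{442}{199} = - \frac{83980}{199}$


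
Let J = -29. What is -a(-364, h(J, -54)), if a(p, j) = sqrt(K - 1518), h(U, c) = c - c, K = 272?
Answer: -I*sqrt(1246) ≈ -35.299*I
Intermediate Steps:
h(U, c) = 0
a(p, j) = I*sqrt(1246) (a(p, j) = sqrt(272 - 1518) = sqrt(-1246) = I*sqrt(1246))
-a(-364, h(J, -54)) = -I*sqrt(1246)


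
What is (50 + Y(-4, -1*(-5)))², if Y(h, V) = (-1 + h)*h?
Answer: 4900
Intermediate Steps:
Y(h, V) = h*(-1 + h)
(50 + Y(-4, -1*(-5)))² = (50 - 4*(-1 - 4))² = (50 - 4*(-5))² = (50 + 20)² = 70² = 4900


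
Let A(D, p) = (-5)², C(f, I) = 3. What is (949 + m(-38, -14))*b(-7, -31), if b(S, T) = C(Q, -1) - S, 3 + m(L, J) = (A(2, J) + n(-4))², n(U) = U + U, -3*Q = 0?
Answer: 12350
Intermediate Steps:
Q = 0 (Q = -⅓*0 = 0)
n(U) = 2*U
A(D, p) = 25
m(L, J) = 286 (m(L, J) = -3 + (25 + 2*(-4))² = -3 + (25 - 8)² = -3 + 17² = -3 + 289 = 286)
b(S, T) = 3 - S
(949 + m(-38, -14))*b(-7, -31) = (949 + 286)*(3 - 1*(-7)) = 1235*(3 + 7) = 1235*10 = 12350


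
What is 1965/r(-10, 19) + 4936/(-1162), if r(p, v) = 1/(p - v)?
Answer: -33110753/581 ≈ -56989.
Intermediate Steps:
1965/r(-10, 19) + 4936/(-1162) = 1965/(1/(-10 - 1*19)) + 4936/(-1162) = 1965/(1/(-10 - 19)) + 4936*(-1/1162) = 1965/(1/(-29)) - 2468/581 = 1965/(-1/29) - 2468/581 = 1965*(-29) - 2468/581 = -56985 - 2468/581 = -33110753/581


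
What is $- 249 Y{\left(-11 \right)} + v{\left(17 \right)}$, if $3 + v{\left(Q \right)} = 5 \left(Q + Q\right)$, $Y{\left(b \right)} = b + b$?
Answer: $5645$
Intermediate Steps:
$Y{\left(b \right)} = 2 b$
$v{\left(Q \right)} = -3 + 10 Q$ ($v{\left(Q \right)} = -3 + 5 \left(Q + Q\right) = -3 + 5 \cdot 2 Q = -3 + 10 Q$)
$- 249 Y{\left(-11 \right)} + v{\left(17 \right)} = - 249 \cdot 2 \left(-11\right) + \left(-3 + 10 \cdot 17\right) = \left(-249\right) \left(-22\right) + \left(-3 + 170\right) = 5478 + 167 = 5645$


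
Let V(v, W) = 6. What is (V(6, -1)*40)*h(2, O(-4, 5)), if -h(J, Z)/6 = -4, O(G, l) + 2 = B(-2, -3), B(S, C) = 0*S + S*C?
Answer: 5760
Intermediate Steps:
B(S, C) = C*S (B(S, C) = 0 + C*S = C*S)
O(G, l) = 4 (O(G, l) = -2 - 3*(-2) = -2 + 6 = 4)
h(J, Z) = 24 (h(J, Z) = -6*(-4) = 24)
(V(6, -1)*40)*h(2, O(-4, 5)) = (6*40)*24 = 240*24 = 5760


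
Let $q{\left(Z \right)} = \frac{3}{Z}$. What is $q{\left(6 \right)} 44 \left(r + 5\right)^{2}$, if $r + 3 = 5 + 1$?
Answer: $1408$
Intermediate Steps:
$r = 3$ ($r = -3 + \left(5 + 1\right) = -3 + 6 = 3$)
$q{\left(6 \right)} 44 \left(r + 5\right)^{2} = \frac{3}{6} \cdot 44 \left(3 + 5\right)^{2} = 3 \cdot \frac{1}{6} \cdot 44 \cdot 8^{2} = \frac{1}{2} \cdot 44 \cdot 64 = 22 \cdot 64 = 1408$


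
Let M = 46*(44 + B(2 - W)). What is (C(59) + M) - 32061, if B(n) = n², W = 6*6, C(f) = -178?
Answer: 22961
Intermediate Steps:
W = 36
M = 55200 (M = 46*(44 + (2 - 1*36)²) = 46*(44 + (2 - 36)²) = 46*(44 + (-34)²) = 46*(44 + 1156) = 46*1200 = 55200)
(C(59) + M) - 32061 = (-178 + 55200) - 32061 = 55022 - 32061 = 22961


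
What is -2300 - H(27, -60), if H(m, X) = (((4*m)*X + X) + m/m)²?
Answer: -42760821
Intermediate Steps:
H(m, X) = (1 + X + 4*X*m)² (H(m, X) = ((4*X*m + X) + 1)² = ((X + 4*X*m) + 1)² = (1 + X + 4*X*m)²)
-2300 - H(27, -60) = -2300 - (1 - 60 + 4*(-60)*27)² = -2300 - (1 - 60 - 6480)² = -2300 - 1*(-6539)² = -2300 - 1*42758521 = -2300 - 42758521 = -42760821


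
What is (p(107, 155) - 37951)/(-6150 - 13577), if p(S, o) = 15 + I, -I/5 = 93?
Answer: 38401/19727 ≈ 1.9466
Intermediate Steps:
I = -465 (I = -5*93 = -465)
p(S, o) = -450 (p(S, o) = 15 - 465 = -450)
(p(107, 155) - 37951)/(-6150 - 13577) = (-450 - 37951)/(-6150 - 13577) = -38401/(-19727) = -38401*(-1/19727) = 38401/19727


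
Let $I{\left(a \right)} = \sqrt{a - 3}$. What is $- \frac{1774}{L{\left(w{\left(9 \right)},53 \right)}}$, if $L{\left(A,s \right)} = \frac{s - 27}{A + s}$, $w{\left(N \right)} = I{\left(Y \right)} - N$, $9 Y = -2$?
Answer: $- \frac{39028}{13} - \frac{887 i \sqrt{29}}{39} \approx -3002.2 - 122.48 i$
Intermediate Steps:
$Y = - \frac{2}{9}$ ($Y = \frac{1}{9} \left(-2\right) = - \frac{2}{9} \approx -0.22222$)
$I{\left(a \right)} = \sqrt{-3 + a}$
$w{\left(N \right)} = - N + \frac{i \sqrt{29}}{3}$ ($w{\left(N \right)} = \sqrt{-3 - \frac{2}{9}} - N = \sqrt{- \frac{29}{9}} - N = \frac{i \sqrt{29}}{3} - N = - N + \frac{i \sqrt{29}}{3}$)
$L{\left(A,s \right)} = \frac{-27 + s}{A + s}$
$- \frac{1774}{L{\left(w{\left(9 \right)},53 \right)}} = - \frac{1774}{\frac{1}{\left(\left(-1\right) 9 + \frac{i \sqrt{29}}{3}\right) + 53} \left(-27 + 53\right)} = - \frac{1774}{\frac{1}{\left(-9 + \frac{i \sqrt{29}}{3}\right) + 53} \cdot 26} = - \frac{1774}{\frac{1}{44 + \frac{i \sqrt{29}}{3}} \cdot 26} = - \frac{1774}{26 \frac{1}{44 + \frac{i \sqrt{29}}{3}}} = - 1774 \left(\frac{22}{13} + \frac{i \sqrt{29}}{78}\right) = - \frac{39028}{13} - \frac{887 i \sqrt{29}}{39}$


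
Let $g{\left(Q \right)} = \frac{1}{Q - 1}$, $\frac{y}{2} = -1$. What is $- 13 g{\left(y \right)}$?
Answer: $\frac{13}{3} \approx 4.3333$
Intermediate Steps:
$y = -2$ ($y = 2 \left(-1\right) = -2$)
$g{\left(Q \right)} = \frac{1}{-1 + Q}$
$- 13 g{\left(y \right)} = - \frac{13}{-1 - 2} = - \frac{13}{-3} = \left(-13\right) \left(- \frac{1}{3}\right) = \frac{13}{3}$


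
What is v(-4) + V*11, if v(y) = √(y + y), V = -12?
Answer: -132 + 2*I*√2 ≈ -132.0 + 2.8284*I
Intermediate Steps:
v(y) = √2*√y (v(y) = √(2*y) = √2*√y)
v(-4) + V*11 = √2*√(-4) - 12*11 = √2*(2*I) - 132 = 2*I*√2 - 132 = -132 + 2*I*√2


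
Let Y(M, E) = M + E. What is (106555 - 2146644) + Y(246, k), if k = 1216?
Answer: -2038627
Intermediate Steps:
Y(M, E) = E + M
(106555 - 2146644) + Y(246, k) = (106555 - 2146644) + (1216 + 246) = -2040089 + 1462 = -2038627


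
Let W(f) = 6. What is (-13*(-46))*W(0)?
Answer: 3588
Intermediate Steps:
(-13*(-46))*W(0) = -13*(-46)*6 = 598*6 = 3588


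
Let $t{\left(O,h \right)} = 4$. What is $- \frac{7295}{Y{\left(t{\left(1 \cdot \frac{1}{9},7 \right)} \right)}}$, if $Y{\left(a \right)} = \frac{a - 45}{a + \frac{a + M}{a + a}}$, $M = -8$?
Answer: $\frac{51065}{82} \approx 622.74$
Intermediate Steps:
$Y{\left(a \right)} = \frac{-45 + a}{a + \frac{-8 + a}{2 a}}$ ($Y{\left(a \right)} = \frac{a - 45}{a + \frac{a - 8}{a + a}} = \frac{-45 + a}{a + \frac{-8 + a}{2 a}}$)
$- \frac{7295}{Y{\left(t{\left(1 \cdot \frac{1}{9},7 \right)} \right)}} = - \frac{7295}{2 \cdot 4 \frac{1}{-8 + 4 + 2 \cdot 4^{2}} \left(-45 + 4\right)} = - \frac{7295}{2 \cdot 4 \frac{1}{-8 + 4 + 2 \cdot 16} \left(-41\right)} = - \frac{7295}{2 \cdot 4 \frac{1}{-8 + 4 + 32} \left(-41\right)} = - \frac{7295}{2 \cdot 4 \cdot \frac{1}{28} \left(-41\right)} = - \frac{7295}{- \frac{82}{7}} = \left(-7295\right) \left(- \frac{7}{82}\right) = \frac{51065}{82}$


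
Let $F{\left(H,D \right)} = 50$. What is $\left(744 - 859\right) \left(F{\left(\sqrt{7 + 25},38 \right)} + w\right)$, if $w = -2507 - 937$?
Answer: $390310$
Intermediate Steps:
$w = -3444$
$\left(744 - 859\right) \left(F{\left(\sqrt{7 + 25},38 \right)} + w\right) = \left(744 - 859\right) \left(50 - 3444\right) = \left(-115\right) \left(-3394\right) = 390310$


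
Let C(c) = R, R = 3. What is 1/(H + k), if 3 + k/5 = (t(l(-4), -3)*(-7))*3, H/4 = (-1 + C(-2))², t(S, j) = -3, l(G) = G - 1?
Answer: 1/316 ≈ 0.0031646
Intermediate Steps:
l(G) = -1 + G
C(c) = 3
H = 16 (H = 4*(-1 + 3)² = 4*2² = 4*4 = 16)
k = 300 (k = -15 + 5*(-3*(-7)*3) = -15 + 5*(21*3) = -15 + 5*63 = -15 + 315 = 300)
1/(H + k) = 1/(16 + 300) = 1/316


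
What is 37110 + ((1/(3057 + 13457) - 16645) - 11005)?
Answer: 156222441/16514 ≈ 9460.0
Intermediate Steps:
37110 + ((1/(3057 + 13457) - 16645) - 11005) = 37110 + ((1/16514 - 16645) - 11005) = 37110 + (-274875529/16514 - 11005) = 37110 - 456612099/16514 = 156222441/16514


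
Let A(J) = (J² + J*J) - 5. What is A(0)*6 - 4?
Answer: -34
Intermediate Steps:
A(J) = -5 + 2*J² (A(J) = (J² + J²) - 5 = 2*J² - 5 = -5 + 2*J²)
A(0)*6 - 4 = (-5 + 2*0²)*6 - 4 = (-5 + 2*0)*6 - 4 = (-5 + 0)*6 - 4 = -5*6 - 4 = -30 - 4 = -34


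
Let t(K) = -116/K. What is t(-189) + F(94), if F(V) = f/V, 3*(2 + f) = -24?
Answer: 4507/8883 ≈ 0.50737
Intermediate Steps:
f = -10 (f = -2 + (⅓)*(-24) = -2 - 8 = -10)
F(V) = -10/V
t(-189) + F(94) = -116/(-189) - 10/94 = -116*(-1/189) - 10*1/94 = 116/189 - 5/47 = 4507/8883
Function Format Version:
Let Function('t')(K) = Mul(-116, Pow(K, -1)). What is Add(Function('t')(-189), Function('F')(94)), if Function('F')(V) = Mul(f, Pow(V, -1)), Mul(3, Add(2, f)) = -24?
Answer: Rational(4507, 8883) ≈ 0.50737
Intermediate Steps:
f = -10 (f = Add(-2, Mul(Rational(1, 3), -24)) = Add(-2, -8) = -10)
Function('F')(V) = Mul(-10, Pow(V, -1))
Add(Function('t')(-189), Function('F')(94)) = Add(Mul(-116, Pow(-189, -1)), Mul(-10, Pow(94, -1))) = Add(Mul(-116, Rational(-1, 189)), Mul(-10, Rational(1, 94))) = Add(Rational(116, 189), Rational(-5, 47)) = Rational(4507, 8883)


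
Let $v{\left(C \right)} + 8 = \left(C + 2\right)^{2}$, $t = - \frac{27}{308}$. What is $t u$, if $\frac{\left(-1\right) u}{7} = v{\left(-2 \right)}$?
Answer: $- \frac{54}{11} \approx -4.9091$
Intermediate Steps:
$t = - \frac{27}{308}$ ($t = \left(-27\right) \frac{1}{308} = - \frac{27}{308} \approx -0.087662$)
$v{\left(C \right)} = -8 + \left(2 + C\right)^{2}$ ($v{\left(C \right)} = -8 + \left(C + 2\right)^{2} = -8 + \left(2 + C\right)^{2}$)
$u = 56$ ($u = - 7 \left(-8 + \left(2 - 2\right)^{2}\right) = - 7 \left(-8 + 0^{2}\right) = - 7 \left(-8 + 0\right) = \left(-7\right) \left(-8\right) = 56$)
$t u = \left(- \frac{27}{308}\right) 56 = - \frac{54}{11}$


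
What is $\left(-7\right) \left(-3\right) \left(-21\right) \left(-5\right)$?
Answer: $2205$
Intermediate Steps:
$\left(-7\right) \left(-3\right) \left(-21\right) \left(-5\right) = 21 \left(-21\right) \left(-5\right) = \left(-441\right) \left(-5\right) = 2205$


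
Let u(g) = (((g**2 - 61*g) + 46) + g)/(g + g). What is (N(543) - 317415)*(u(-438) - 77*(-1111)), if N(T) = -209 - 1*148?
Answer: -1978686853962/73 ≈ -2.7105e+10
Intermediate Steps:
N(T) = -357 (N(T) = -209 - 148 = -357)
u(g) = (46 + g**2 - 60*g)/(2*g) (u(g) = ((46 + g**2 - 61*g) + g)/((2*g)) = (46 + g**2 - 60*g)*(1/(2*g)) = (46 + g**2 - 60*g)/(2*g))
(N(543) - 317415)*(u(-438) - 77*(-1111)) = (-357 - 317415)*((-30 + (1/2)*(-438) + 23/(-438)) - 77*(-1111)) = -317772*((-30 - 219 + 23*(-1/438)) + 85547) = -317772*((-30 - 219 - 23/438) + 85547) = -317772*(-109085/438 + 85547) = -317772*37360501/438 = -1978686853962/73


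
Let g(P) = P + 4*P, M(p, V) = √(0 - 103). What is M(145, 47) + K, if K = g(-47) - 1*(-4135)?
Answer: 3900 + I*√103 ≈ 3900.0 + 10.149*I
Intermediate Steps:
M(p, V) = I*√103 (M(p, V) = √(-103) = I*√103)
g(P) = 5*P
K = 3900 (K = 5*(-47) - 1*(-4135) = -235 + 4135 = 3900)
M(145, 47) + K = I*√103 + 3900 = 3900 + I*√103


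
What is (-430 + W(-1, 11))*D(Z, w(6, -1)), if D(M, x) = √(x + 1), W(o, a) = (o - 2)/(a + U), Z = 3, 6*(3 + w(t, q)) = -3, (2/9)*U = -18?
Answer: -30097*I*√10/140 ≈ -679.82*I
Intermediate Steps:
U = -81 (U = (9/2)*(-18) = -81)
w(t, q) = -7/2 (w(t, q) = -3 + (⅙)*(-3) = -3 - ½ = -7/2)
W(o, a) = (-2 + o)/(-81 + a) (W(o, a) = (o - 2)/(a - 81) = (-2 + o)/(-81 + a))
D(M, x) = √(1 + x)
(-430 + W(-1, 11))*D(Z, w(6, -1)) = (-430 + (-2 - 1)/(-81 + 11))*√(1 - 7/2) = (-430 - 3/(-70))*√(-5/2) = (-430 - 1/70*(-3))*(I*√10/2) = (-430 + 3/70)*(I*√10/2) = -30097*I*√10/140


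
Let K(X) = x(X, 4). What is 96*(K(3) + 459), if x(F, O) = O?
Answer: 44448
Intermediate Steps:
K(X) = 4
96*(K(3) + 459) = 96*(4 + 459) = 96*463 = 44448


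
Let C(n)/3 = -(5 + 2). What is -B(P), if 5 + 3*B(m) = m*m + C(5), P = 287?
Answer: -82343/3 ≈ -27448.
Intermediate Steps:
C(n) = -21 (C(n) = 3*(-(5 + 2)) = 3*(-1*7) = 3*(-7) = -21)
B(m) = -26/3 + m²/3 (B(m) = -5/3 + (m*m - 21)/3 = -5/3 + (m² - 21)/3 = -5/3 + (-21 + m²)/3 = -5/3 + (-7 + m²/3) = -26/3 + m²/3)
-B(P) = -(-26/3 + (⅓)*287²) = -(-26/3 + (⅓)*82369) = -(-26/3 + 82369/3) = -1*82343/3 = -82343/3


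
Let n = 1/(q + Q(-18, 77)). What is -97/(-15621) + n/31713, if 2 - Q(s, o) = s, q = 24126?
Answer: 8252999903/1329073034762 ≈ 0.0062096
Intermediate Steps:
Q(s, o) = 2 - s
n = 1/24146 (n = 1/(24126 + (2 - 1*(-18))) = 1/(24126 + (2 + 18)) = 1/(24126 + 20) = 1/24146 ≈ 4.1415e-5)
-97/(-15621) + n/31713 = -97/(-15621) + (1/24146)/31713 = -97*(-1/15621) + (1/24146)*(1/31713) = 97/15621 + 1/765742098 = 8252999903/1329073034762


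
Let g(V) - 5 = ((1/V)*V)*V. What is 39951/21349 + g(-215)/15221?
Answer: 603610881/324953129 ≈ 1.8575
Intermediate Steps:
g(V) = 5 + V (g(V) = 5 + ((1/V)*V)*V = 5 + (V/V)*V = 5 + 1*V = 5 + V)
39951/21349 + g(-215)/15221 = 39951/21349 + (5 - 215)/15221 = 39951*(1/21349) - 210*1/15221 = 39951/21349 - 210/15221 = 603610881/324953129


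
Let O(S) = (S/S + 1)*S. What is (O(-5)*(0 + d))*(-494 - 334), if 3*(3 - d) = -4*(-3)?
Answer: -8280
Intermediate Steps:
O(S) = 2*S (O(S) = (1 + 1)*S = 2*S)
d = -1 (d = 3 - (-4)*(-3)/3 = 3 - ⅓*12 = 3 - 4 = -1)
(O(-5)*(0 + d))*(-494 - 334) = ((2*(-5))*(0 - 1))*(-494 - 334) = -10*(-1)*(-828) = 10*(-828) = -8280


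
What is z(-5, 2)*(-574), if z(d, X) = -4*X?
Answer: 4592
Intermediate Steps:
z(-5, 2)*(-574) = -4*2*(-574) = -8*(-574) = 4592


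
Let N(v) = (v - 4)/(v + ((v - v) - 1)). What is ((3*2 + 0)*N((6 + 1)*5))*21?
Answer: 1953/17 ≈ 114.88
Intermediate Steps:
N(v) = (-4 + v)/(-1 + v) (N(v) = (-4 + v)/(v + (0 - 1)) = (-4 + v)/(v - 1) = (-4 + v)/(-1 + v))
((3*2 + 0)*N((6 + 1)*5))*21 = ((3*2 + 0)*((-4 + (6 + 1)*5)/(-1 + (6 + 1)*5)))*21 = ((6 + 0)*((-4 + 7*5)/(-1 + 7*5)))*21 = (6*((-4 + 35)/(-1 + 35)))*21 = (6*(31/34))*21 = (93/17)*21 = 1953/17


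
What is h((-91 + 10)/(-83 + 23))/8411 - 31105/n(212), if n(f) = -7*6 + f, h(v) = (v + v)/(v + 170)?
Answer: -179317194001/980032898 ≈ -182.97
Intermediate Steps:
h(v) = 2*v/(170 + v) (h(v) = (2*v)/(170 + v) = 2*v/(170 + v))
n(f) = -42 + f
h((-91 + 10)/(-83 + 23))/8411 - 31105/n(212) = (2*((-91 + 10)/(-83 + 23))/(170 + (-91 + 10)/(-83 + 23)))/8411 - 31105/(-42 + 212) = (2*(-81/(-60))/(170 - 81/(-60)))*(1/8411) - 31105/170 = (2*(-81*(-1/60))/(170 - 81*(-1/60)))*(1/8411) - 31105*1/170 = (2*(27/20)/(170 + 27/20))*(1/8411) - 6221/34 = (2*(27/20)/(3427/20))*(1/8411) - 6221/34 = (2*(27/20)*(20/3427))*(1/8411) - 6221/34 = (54/3427)*(1/8411) - 6221/34 = 54/28824497 - 6221/34 = -179317194001/980032898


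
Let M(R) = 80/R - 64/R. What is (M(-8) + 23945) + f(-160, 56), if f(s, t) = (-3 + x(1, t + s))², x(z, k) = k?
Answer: 35392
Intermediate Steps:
M(R) = 16/R
f(s, t) = (-3 + s + t)² (f(s, t) = (-3 + (t + s))² = (-3 + (s + t))² = (-3 + s + t)²)
(M(-8) + 23945) + f(-160, 56) = (16/(-8) + 23945) + (-3 - 160 + 56)² = (16*(-⅛) + 23945) + (-107)² = (-2 + 23945) + 11449 = 23943 + 11449 = 35392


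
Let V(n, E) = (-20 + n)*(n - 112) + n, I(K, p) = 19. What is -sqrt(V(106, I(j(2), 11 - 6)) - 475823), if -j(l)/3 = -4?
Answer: -I*sqrt(476233) ≈ -690.1*I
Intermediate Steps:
j(l) = 12 (j(l) = -3*(-4) = 12)
V(n, E) = n + (-112 + n)*(-20 + n) (V(n, E) = (-20 + n)*(-112 + n) + n = (-112 + n)*(-20 + n) + n = n + (-112 + n)*(-20 + n))
-sqrt(V(106, I(j(2), 11 - 6)) - 475823) = -sqrt((2240 + 106**2 - 131*106) - 475823) = -sqrt((2240 + 11236 - 13886) - 475823) = -sqrt(-410 - 475823) = -sqrt(-476233) = -I*sqrt(476233)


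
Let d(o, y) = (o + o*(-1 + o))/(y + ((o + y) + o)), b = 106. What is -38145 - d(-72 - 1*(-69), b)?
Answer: -7857879/206 ≈ -38145.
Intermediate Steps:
d(o, y) = (o + o*(-1 + o))/(2*o + 2*y) (d(o, y) = (o + o*(-1 + o))/(y + (y + 2*o)) = (o + o*(-1 + o))/(2*o + 2*y))
-38145 - d(-72 - 1*(-69), b) = -38145 - (-72 - 1*(-69))²/(2*((-72 - 1*(-69)) + 106)) = -38145 - (-72 + 69)²/(2*((-72 + 69) + 106)) = -38145 - (-3)²/(2*(-3 + 106)) = -38145 - 9/(2*103) = -38145 - 1*9/206 = -38145 - 9/206 = -7857879/206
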